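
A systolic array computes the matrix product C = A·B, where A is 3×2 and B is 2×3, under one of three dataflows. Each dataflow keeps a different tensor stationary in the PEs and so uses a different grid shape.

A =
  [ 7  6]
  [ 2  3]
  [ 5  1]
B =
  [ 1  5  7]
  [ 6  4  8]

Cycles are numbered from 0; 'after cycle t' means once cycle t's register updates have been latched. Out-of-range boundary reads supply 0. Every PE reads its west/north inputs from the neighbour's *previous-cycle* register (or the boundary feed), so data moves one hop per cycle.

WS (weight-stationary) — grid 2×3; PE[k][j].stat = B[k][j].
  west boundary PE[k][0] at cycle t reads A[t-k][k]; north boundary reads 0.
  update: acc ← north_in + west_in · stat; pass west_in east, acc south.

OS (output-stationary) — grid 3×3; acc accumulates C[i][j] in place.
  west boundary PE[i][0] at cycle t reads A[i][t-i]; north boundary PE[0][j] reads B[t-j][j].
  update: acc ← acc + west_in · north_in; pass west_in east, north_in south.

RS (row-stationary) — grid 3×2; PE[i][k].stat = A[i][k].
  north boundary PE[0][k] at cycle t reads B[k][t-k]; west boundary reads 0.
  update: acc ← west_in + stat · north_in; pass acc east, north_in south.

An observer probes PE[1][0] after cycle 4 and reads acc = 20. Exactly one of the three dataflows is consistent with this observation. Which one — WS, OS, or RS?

dataflow = OS

WS (2×3 grid), PE[1][0]:
  cycle 0: PE[1][0] → acc 0, east 0, south 0
  cycle 1: PE[1][0] → acc 43, east 6, south 43
  cycle 2: PE[1][0] → acc 20, east 3, south 20
  cycle 3: PE[1][0] → acc 11, east 1, south 11
  cycle 4: PE[1][0] → acc 0, east 0, south 0
OS (3×3 grid), PE[1][0]:
  cycle 0: PE[1][0] → acc 0, east 0, south 0
  cycle 1: PE[1][0] → acc 2, east 2, south 1
  cycle 2: PE[1][0] → acc 20, east 3, south 6
  cycle 3: PE[1][0] → acc 20, east 0, south 0
  cycle 4: PE[1][0] → acc 20, east 0, south 0
RS (3×2 grid), PE[1][0]:
  cycle 0: PE[1][0] → acc 0, east 0, south 0
  cycle 1: PE[1][0] → acc 2, east 2, south 1
  cycle 2: PE[1][0] → acc 10, east 10, south 5
  cycle 3: PE[1][0] → acc 14, east 14, south 7
  cycle 4: PE[1][0] → acc 0, east 0, south 0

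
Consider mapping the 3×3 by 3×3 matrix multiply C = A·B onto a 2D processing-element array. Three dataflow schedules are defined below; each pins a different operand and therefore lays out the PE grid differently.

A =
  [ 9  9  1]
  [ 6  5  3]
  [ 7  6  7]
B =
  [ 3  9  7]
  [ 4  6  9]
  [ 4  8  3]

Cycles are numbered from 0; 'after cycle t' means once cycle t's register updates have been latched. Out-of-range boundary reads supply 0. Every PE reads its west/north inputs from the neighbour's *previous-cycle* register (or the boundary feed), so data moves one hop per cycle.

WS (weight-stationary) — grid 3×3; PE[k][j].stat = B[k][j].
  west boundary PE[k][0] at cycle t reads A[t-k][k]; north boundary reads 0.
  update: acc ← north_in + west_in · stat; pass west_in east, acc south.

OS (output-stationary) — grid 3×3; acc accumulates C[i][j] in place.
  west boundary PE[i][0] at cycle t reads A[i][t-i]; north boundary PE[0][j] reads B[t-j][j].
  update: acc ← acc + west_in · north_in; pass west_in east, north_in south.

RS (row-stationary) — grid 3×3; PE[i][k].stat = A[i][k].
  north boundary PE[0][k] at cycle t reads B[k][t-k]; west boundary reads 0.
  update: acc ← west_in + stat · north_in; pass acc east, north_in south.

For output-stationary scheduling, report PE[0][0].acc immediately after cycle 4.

PE[0][0].acc = 67

OS 3×3: PE[0][0] cycle-by-cycle (with neighbour feeds):
  t=0 PE[0][0]: acc=27 h=9 v=3
  t=1 PE[0][0]: acc=63 h=9 v=4
  t=2 PE[0][0]: acc=67 h=1 v=4
  t=3 PE[0][0]: acc=67 h=0 v=0
  t=4 PE[0][0]: acc=67 h=0 v=0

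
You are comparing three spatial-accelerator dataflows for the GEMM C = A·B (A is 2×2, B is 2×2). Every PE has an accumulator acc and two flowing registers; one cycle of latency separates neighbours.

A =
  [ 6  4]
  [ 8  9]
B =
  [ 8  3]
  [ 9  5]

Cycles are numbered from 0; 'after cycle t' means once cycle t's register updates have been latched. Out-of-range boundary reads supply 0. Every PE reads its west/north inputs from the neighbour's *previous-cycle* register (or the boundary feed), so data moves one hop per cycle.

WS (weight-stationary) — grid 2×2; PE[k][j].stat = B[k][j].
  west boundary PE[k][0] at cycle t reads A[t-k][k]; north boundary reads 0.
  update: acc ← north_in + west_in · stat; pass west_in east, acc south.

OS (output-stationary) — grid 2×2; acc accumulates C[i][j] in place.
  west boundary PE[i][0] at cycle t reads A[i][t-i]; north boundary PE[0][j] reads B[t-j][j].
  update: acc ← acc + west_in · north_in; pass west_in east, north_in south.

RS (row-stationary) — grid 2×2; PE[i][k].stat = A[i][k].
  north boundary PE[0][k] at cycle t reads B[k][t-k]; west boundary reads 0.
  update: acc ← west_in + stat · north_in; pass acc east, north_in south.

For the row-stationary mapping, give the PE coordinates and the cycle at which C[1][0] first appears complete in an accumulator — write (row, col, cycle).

RS — PE[1][1] is where C[1][0] collects:
  step 0 · PE1,1: acc=0; fwd→0 fwd↓0
  step 1 · PE1,1: acc=0; fwd→0 fwd↓0
  step 2 · PE1,1: acc=145; fwd→145 fwd↓9

(row, col, cycle) = (1, 1, 2)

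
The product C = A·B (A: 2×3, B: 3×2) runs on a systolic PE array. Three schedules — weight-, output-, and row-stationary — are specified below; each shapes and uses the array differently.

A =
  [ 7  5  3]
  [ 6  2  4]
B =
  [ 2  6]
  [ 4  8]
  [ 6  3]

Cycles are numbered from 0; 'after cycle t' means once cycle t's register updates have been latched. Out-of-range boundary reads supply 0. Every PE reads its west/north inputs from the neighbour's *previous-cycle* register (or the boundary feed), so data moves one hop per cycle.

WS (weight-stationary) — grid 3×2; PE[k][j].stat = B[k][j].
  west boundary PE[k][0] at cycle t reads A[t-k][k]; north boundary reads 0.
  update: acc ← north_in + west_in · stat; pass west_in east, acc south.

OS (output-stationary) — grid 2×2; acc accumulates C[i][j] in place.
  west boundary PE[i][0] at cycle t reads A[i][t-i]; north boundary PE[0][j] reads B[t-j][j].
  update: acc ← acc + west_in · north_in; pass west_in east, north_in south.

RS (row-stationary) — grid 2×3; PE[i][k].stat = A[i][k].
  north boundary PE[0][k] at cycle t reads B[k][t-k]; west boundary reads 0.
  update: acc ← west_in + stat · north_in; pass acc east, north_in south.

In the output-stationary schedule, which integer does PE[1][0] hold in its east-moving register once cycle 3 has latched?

Tracing OS — 2×2 array, target PE[1][0]:
  cycle 0: PE[0][0] → acc 14, east 7, south 2
  cycle 0: PE[1][0] → acc 0, east 0, south 0
  cycle 1: PE[0][0] → acc 34, east 5, south 4
  cycle 1: PE[1][0] → acc 12, east 6, south 2
  cycle 2: PE[0][0] → acc 52, east 3, south 6
  cycle 2: PE[1][0] → acc 20, east 2, south 4
  cycle 3: PE[0][0] → acc 52, east 0, south 0
  cycle 3: PE[1][0] → acc 44, east 4, south 6

register = 4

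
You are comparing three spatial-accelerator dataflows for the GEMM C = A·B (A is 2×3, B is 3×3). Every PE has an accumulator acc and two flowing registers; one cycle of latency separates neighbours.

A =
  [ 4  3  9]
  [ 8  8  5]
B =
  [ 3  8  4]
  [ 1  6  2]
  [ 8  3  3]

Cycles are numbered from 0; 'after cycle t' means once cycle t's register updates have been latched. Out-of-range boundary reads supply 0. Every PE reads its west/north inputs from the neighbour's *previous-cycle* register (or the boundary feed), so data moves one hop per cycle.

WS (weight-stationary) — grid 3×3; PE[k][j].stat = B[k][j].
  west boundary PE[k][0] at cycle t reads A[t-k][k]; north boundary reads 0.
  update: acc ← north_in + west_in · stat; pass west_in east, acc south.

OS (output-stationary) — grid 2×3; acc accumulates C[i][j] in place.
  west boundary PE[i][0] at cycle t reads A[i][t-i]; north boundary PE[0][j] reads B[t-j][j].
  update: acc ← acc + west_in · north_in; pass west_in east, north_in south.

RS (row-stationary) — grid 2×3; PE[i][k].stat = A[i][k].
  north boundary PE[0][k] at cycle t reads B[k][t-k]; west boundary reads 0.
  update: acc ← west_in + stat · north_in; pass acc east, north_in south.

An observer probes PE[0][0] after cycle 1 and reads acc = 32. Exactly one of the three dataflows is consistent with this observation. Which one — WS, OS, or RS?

— WS: 3×3; PE[0][0] trace:
  cycle 0: PE[0][0] → acc 12, east 4, south 12
  cycle 1: PE[0][0] → acc 24, east 8, south 24
— OS: 2×3; PE[0][0] trace:
  cycle 0: PE[0][0] → acc 12, east 4, south 3
  cycle 1: PE[0][0] → acc 15, east 3, south 1
— RS: 2×3; PE[0][0] trace:
  cycle 0: PE[0][0] → acc 12, east 12, south 3
  cycle 1: PE[0][0] → acc 32, east 32, south 8

dataflow = RS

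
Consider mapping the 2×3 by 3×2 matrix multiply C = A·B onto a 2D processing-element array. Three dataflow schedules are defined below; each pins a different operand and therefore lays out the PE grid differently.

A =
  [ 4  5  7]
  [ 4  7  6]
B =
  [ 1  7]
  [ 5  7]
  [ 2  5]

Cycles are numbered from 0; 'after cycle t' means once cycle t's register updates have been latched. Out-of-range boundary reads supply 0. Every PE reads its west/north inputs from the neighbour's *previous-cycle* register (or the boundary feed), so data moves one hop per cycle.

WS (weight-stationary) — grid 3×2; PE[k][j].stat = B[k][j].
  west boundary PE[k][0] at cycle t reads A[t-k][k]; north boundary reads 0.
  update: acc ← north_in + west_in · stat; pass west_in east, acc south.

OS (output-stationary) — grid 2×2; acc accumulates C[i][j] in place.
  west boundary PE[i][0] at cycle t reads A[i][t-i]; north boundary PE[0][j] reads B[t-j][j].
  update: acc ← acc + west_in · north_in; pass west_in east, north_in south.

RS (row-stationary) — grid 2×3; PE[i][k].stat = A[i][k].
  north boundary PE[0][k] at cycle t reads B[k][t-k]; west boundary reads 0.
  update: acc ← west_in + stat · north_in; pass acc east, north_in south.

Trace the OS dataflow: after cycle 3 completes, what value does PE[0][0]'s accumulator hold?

PE[0][0].acc = 43

OS 2×2: PE[0][0] cycle-by-cycle (with neighbour feeds):
  after 0 — PE[0][0] acc=4, pass-E 4, pass-S 1
  after 1 — PE[0][0] acc=29, pass-E 5, pass-S 5
  after 2 — PE[0][0] acc=43, pass-E 7, pass-S 2
  after 3 — PE[0][0] acc=43, pass-E 0, pass-S 0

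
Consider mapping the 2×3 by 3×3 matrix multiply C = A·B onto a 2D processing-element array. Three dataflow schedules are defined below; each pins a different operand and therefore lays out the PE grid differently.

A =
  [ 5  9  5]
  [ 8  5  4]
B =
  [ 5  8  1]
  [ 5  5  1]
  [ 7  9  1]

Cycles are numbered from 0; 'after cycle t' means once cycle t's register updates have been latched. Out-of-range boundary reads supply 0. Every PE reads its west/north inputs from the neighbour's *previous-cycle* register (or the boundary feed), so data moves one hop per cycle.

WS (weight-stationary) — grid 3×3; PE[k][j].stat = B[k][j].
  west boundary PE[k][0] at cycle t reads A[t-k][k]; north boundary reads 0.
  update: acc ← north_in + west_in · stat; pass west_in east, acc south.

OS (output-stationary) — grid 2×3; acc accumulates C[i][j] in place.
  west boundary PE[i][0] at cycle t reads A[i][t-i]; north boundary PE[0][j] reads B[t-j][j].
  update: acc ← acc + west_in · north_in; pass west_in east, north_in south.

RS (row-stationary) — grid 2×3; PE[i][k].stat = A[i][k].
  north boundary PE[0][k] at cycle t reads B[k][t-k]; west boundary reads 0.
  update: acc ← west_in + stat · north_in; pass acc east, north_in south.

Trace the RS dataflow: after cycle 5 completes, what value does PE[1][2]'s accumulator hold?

Tracing RS — 2×3 array, target PE[1][2]:
  after 0 — PE[0][2] acc=0, pass-E 0, pass-S 0
  after 0 — PE[1][1] acc=0, pass-E 0, pass-S 0
  after 0 — PE[1][2] acc=0, pass-E 0, pass-S 0
  after 1 — PE[0][2] acc=0, pass-E 0, pass-S 0
  after 1 — PE[1][1] acc=0, pass-E 0, pass-S 0
  after 1 — PE[1][2] acc=0, pass-E 0, pass-S 0
  after 2 — PE[0][2] acc=105, pass-E 105, pass-S 7
  after 2 — PE[1][1] acc=65, pass-E 65, pass-S 5
  after 2 — PE[1][2] acc=0, pass-E 0, pass-S 0
  after 3 — PE[0][2] acc=130, pass-E 130, pass-S 9
  after 3 — PE[1][1] acc=89, pass-E 89, pass-S 5
  after 3 — PE[1][2] acc=93, pass-E 93, pass-S 7
  after 4 — PE[0][2] acc=19, pass-E 19, pass-S 1
  after 4 — PE[1][1] acc=13, pass-E 13, pass-S 1
  after 4 — PE[1][2] acc=125, pass-E 125, pass-S 9
  after 5 — PE[0][2] acc=0, pass-E 0, pass-S 0
  after 5 — PE[1][1] acc=0, pass-E 0, pass-S 0
  after 5 — PE[1][2] acc=17, pass-E 17, pass-S 1

PE[1][2].acc = 17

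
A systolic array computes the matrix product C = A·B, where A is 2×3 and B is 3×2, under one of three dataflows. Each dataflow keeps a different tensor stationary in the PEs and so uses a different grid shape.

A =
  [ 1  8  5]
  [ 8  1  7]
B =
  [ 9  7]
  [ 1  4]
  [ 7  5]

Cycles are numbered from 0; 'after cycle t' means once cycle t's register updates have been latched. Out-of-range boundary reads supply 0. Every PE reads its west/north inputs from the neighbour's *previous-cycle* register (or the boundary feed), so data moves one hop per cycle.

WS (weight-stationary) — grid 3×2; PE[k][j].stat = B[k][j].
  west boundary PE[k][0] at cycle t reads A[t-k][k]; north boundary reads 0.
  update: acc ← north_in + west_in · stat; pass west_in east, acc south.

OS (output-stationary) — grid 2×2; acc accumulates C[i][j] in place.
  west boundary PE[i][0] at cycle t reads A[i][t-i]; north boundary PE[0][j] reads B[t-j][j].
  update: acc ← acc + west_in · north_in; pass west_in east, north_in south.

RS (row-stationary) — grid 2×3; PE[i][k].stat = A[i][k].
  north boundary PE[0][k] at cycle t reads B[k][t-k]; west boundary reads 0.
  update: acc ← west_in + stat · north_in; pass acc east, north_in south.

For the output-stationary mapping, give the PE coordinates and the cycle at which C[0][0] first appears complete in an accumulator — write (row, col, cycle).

OS — PE[0][0] is where C[0][0] collects:
  t=0 PE[0][0]: acc=9 h=1 v=9
  t=1 PE[0][0]: acc=17 h=8 v=1
  t=2 PE[0][0]: acc=52 h=5 v=7

(row, col, cycle) = (0, 0, 2)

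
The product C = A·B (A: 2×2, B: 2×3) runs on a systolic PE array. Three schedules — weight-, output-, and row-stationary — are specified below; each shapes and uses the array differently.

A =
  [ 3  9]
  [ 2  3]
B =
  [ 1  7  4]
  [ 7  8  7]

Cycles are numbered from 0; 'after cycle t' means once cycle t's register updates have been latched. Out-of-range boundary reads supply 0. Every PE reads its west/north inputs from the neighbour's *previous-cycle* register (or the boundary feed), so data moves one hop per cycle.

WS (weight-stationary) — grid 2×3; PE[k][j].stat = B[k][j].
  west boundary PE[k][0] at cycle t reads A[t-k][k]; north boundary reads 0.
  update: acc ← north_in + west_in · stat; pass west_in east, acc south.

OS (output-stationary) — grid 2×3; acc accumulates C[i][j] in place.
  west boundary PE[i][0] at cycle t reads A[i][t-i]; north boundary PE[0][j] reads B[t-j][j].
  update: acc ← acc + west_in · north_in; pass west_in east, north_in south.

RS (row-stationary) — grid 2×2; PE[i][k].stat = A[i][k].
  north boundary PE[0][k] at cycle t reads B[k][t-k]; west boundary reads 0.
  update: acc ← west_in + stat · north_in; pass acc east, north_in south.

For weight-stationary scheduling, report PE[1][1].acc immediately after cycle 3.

PE[1][1].acc = 38

WS 2×3: PE[1][1] cycle-by-cycle (with neighbour feeds):
  t=0 PE[0][1]: acc=0 h=0 v=0
  t=0 PE[1][0]: acc=0 h=0 v=0
  t=0 PE[1][1]: acc=0 h=0 v=0
  t=1 PE[0][1]: acc=21 h=3 v=21
  t=1 PE[1][0]: acc=66 h=9 v=66
  t=1 PE[1][1]: acc=0 h=0 v=0
  t=2 PE[0][1]: acc=14 h=2 v=14
  t=2 PE[1][0]: acc=23 h=3 v=23
  t=2 PE[1][1]: acc=93 h=9 v=93
  t=3 PE[0][1]: acc=0 h=0 v=0
  t=3 PE[1][0]: acc=0 h=0 v=0
  t=3 PE[1][1]: acc=38 h=3 v=38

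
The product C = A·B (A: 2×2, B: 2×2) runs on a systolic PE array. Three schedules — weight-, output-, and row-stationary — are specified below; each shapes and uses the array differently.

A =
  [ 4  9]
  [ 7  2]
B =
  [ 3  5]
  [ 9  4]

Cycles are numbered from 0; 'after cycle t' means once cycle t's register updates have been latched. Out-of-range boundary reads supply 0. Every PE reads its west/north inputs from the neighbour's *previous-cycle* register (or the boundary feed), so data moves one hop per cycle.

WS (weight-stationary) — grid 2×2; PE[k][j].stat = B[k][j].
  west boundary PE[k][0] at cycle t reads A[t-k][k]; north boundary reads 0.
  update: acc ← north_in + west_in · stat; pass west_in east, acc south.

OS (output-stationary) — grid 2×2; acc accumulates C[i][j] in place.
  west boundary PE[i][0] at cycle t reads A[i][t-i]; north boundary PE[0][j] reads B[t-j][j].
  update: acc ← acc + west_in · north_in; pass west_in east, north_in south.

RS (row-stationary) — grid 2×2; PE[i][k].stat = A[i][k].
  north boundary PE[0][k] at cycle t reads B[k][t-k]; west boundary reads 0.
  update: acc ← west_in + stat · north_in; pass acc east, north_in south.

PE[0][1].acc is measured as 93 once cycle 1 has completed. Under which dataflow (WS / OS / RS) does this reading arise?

dataflow = RS

Under WS (2×2), PE[0][1]:
  c0 r0c1: 0 / 0 / 0
  c1 r0c1: 20 / 4 / 20
Under OS (2×2), PE[0][1]:
  c0 r0c1: 0 / 0 / 0
  c1 r0c1: 20 / 4 / 5
Under RS (2×2), PE[0][1]:
  c0 r0c1: 0 / 0 / 0
  c1 r0c1: 93 / 93 / 9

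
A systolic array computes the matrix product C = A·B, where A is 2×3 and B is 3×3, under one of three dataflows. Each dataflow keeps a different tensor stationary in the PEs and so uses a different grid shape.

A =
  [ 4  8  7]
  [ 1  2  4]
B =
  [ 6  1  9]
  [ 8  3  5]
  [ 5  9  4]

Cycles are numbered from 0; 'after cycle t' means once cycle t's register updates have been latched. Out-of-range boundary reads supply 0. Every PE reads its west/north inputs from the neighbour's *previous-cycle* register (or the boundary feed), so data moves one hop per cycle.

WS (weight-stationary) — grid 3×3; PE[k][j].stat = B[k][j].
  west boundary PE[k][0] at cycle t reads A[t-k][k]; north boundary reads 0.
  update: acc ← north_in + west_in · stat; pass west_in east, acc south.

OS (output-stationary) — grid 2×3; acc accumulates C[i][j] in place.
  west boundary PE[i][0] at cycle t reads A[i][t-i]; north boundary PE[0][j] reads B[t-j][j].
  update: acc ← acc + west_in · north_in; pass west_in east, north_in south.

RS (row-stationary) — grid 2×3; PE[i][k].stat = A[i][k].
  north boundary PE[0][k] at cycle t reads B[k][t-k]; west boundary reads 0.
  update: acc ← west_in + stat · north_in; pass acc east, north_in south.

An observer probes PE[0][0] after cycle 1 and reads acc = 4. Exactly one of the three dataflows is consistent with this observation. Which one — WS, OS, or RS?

dataflow = RS

Under WS (3×3), PE[0][0]:
  @0  [0,0]  acc 24  |  →4  ↓24
  @1  [0,0]  acc 6  |  →1  ↓6
Under OS (2×3), PE[0][0]:
  @0  [0,0]  acc 24  |  →4  ↓6
  @1  [0,0]  acc 88  |  →8  ↓8
Under RS (2×3), PE[0][0]:
  @0  [0,0]  acc 24  |  →24  ↓6
  @1  [0,0]  acc 4  |  →4  ↓1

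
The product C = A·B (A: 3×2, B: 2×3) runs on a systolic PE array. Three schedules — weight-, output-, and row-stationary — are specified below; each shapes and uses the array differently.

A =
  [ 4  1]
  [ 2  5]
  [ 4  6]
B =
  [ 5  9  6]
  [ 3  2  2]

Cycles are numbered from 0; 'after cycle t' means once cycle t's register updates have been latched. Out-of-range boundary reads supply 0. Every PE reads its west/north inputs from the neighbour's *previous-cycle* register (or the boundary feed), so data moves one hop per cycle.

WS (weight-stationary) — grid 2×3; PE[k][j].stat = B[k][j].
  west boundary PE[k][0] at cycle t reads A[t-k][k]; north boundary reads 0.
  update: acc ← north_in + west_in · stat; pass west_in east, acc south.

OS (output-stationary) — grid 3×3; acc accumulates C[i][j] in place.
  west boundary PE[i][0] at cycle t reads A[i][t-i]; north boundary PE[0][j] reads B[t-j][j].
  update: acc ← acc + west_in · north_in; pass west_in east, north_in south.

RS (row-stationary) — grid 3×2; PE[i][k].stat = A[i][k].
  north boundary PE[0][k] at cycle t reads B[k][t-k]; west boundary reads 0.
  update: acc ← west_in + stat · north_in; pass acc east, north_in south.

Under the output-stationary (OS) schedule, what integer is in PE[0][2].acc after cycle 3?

PE[0][2].acc = 26

OS 3×3: PE[0][2] cycle-by-cycle (with neighbour feeds):
  0: (0,1).acc=0  regs=<0,0>
  0: (0,2).acc=0  regs=<0,0>
  1: (0,1).acc=36  regs=<4,9>
  1: (0,2).acc=0  regs=<0,0>
  2: (0,1).acc=38  regs=<1,2>
  2: (0,2).acc=24  regs=<4,6>
  3: (0,1).acc=38  regs=<0,0>
  3: (0,2).acc=26  regs=<1,2>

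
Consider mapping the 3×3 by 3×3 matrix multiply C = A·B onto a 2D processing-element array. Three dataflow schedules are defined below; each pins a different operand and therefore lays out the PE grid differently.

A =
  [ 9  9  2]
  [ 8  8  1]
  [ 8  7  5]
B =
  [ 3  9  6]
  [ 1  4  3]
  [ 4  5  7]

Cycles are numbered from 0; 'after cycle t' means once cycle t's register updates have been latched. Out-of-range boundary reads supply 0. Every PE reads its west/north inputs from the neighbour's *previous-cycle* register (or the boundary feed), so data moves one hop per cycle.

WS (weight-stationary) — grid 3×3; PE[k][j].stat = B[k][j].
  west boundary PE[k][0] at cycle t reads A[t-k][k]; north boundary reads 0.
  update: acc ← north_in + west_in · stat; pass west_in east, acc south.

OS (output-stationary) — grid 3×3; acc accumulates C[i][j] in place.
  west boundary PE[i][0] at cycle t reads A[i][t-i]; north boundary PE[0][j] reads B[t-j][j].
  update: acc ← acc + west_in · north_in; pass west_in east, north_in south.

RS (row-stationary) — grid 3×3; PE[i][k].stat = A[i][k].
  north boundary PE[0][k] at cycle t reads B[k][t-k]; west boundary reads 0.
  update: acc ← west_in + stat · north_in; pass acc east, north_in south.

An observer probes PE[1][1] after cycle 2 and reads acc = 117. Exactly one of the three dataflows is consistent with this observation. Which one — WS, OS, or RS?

WS (3×3 grid), PE[1][1]:
  0: (1,1).acc=0  regs=<0,0>
  1: (1,1).acc=0  regs=<0,0>
  2: (1,1).acc=117  regs=<9,117>
OS (3×3 grid), PE[1][1]:
  0: (1,1).acc=0  regs=<0,0>
  1: (1,1).acc=0  regs=<0,0>
  2: (1,1).acc=72  regs=<8,9>
RS (3×3 grid), PE[1][1]:
  0: (1,1).acc=0  regs=<0,0>
  1: (1,1).acc=0  regs=<0,0>
  2: (1,1).acc=32  regs=<32,1>

dataflow = WS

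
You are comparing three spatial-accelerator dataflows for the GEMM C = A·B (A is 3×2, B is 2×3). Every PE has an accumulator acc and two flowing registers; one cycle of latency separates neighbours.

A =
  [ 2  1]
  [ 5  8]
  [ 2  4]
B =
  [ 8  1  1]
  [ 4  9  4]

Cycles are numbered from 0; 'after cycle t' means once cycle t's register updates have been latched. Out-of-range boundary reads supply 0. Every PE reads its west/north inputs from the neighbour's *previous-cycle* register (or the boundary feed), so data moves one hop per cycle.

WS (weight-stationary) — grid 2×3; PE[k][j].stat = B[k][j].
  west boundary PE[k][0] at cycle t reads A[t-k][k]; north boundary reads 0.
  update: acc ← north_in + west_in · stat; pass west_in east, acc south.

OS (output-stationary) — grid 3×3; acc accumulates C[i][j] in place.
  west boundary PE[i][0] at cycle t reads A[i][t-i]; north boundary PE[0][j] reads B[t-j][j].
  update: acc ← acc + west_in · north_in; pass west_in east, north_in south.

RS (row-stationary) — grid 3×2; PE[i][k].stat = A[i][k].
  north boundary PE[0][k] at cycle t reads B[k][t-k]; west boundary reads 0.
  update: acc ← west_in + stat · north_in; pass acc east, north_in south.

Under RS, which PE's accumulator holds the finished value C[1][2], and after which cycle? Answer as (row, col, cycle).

RS — PE[1][1] is where C[1][2] collects:
  step 0 · PE1,1: acc=0; fwd→0 fwd↓0
  step 1 · PE1,1: acc=0; fwd→0 fwd↓0
  step 2 · PE1,1: acc=72; fwd→72 fwd↓4
  step 3 · PE1,1: acc=77; fwd→77 fwd↓9
  step 4 · PE1,1: acc=37; fwd→37 fwd↓4

(row, col, cycle) = (1, 1, 4)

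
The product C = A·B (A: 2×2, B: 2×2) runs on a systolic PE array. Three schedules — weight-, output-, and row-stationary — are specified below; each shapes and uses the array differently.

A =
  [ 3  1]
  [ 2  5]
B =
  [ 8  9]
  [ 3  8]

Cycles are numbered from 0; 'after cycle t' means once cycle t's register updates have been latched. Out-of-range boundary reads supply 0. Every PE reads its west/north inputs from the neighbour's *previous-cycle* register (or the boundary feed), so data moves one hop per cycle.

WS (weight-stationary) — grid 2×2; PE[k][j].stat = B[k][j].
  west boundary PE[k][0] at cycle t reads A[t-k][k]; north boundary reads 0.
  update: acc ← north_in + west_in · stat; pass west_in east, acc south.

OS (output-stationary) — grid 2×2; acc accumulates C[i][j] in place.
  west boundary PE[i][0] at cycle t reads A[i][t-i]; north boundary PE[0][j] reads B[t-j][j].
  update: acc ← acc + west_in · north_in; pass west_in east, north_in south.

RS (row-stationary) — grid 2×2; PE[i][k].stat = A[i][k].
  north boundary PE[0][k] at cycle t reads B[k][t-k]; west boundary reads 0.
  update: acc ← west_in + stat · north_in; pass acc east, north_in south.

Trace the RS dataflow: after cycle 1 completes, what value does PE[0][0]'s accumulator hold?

RS on a 2×2 grid — tracing PE[0][0] and its feeders:
  step 0 · PE0,0: acc=24; fwd→24 fwd↓8
  step 1 · PE0,0: acc=27; fwd→27 fwd↓9

PE[0][0].acc = 27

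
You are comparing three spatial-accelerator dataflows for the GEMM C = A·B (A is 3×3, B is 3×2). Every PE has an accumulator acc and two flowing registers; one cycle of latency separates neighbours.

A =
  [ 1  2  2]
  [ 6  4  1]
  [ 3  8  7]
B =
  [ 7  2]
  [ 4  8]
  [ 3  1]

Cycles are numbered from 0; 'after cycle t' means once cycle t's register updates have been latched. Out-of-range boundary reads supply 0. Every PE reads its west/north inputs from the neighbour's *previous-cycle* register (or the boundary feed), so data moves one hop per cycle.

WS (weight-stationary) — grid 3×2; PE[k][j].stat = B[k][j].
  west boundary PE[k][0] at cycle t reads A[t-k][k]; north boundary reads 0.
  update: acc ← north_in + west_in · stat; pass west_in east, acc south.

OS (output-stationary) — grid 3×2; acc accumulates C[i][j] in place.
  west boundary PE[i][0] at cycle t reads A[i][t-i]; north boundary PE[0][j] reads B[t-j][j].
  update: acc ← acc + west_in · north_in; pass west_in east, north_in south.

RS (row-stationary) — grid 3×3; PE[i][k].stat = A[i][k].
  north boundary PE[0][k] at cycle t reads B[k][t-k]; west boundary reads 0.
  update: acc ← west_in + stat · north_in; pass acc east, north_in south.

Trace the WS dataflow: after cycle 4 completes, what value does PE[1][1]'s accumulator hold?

WS 3×2: PE[1][1] cycle-by-cycle (with neighbour feeds):
  step 0 · PE0,1: acc=0; fwd→0 fwd↓0
  step 0 · PE1,0: acc=0; fwd→0 fwd↓0
  step 0 · PE1,1: acc=0; fwd→0 fwd↓0
  step 1 · PE0,1: acc=2; fwd→1 fwd↓2
  step 1 · PE1,0: acc=15; fwd→2 fwd↓15
  step 1 · PE1,1: acc=0; fwd→0 fwd↓0
  step 2 · PE0,1: acc=12; fwd→6 fwd↓12
  step 2 · PE1,0: acc=58; fwd→4 fwd↓58
  step 2 · PE1,1: acc=18; fwd→2 fwd↓18
  step 3 · PE0,1: acc=6; fwd→3 fwd↓6
  step 3 · PE1,0: acc=53; fwd→8 fwd↓53
  step 3 · PE1,1: acc=44; fwd→4 fwd↓44
  step 4 · PE0,1: acc=0; fwd→0 fwd↓0
  step 4 · PE1,0: acc=0; fwd→0 fwd↓0
  step 4 · PE1,1: acc=70; fwd→8 fwd↓70

PE[1][1].acc = 70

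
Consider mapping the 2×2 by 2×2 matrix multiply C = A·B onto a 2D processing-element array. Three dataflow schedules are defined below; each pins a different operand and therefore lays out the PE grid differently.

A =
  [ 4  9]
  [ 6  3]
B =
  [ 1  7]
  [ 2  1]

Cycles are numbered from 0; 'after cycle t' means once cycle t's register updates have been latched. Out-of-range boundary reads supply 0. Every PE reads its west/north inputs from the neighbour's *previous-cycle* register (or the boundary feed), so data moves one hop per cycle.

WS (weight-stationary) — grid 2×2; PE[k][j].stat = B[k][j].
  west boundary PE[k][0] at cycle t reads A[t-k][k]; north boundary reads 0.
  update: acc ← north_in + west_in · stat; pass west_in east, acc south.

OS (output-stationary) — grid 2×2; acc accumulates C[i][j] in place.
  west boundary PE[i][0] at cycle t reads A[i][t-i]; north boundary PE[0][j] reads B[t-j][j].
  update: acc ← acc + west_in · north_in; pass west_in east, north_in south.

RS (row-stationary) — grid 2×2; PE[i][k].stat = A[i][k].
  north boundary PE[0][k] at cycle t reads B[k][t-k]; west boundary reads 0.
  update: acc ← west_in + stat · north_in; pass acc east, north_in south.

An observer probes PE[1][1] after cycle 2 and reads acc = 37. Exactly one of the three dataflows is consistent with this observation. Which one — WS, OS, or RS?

dataflow = WS

Under WS (2×2), PE[1][1]:
  [0] (1,1) acc=0 (h:0 v:0)
  [1] (1,1) acc=0 (h:0 v:0)
  [2] (1,1) acc=37 (h:9 v:37)
Under OS (2×2), PE[1][1]:
  [0] (1,1) acc=0 (h:0 v:0)
  [1] (1,1) acc=0 (h:0 v:0)
  [2] (1,1) acc=42 (h:6 v:7)
Under RS (2×2), PE[1][1]:
  [0] (1,1) acc=0 (h:0 v:0)
  [1] (1,1) acc=0 (h:0 v:0)
  [2] (1,1) acc=12 (h:12 v:2)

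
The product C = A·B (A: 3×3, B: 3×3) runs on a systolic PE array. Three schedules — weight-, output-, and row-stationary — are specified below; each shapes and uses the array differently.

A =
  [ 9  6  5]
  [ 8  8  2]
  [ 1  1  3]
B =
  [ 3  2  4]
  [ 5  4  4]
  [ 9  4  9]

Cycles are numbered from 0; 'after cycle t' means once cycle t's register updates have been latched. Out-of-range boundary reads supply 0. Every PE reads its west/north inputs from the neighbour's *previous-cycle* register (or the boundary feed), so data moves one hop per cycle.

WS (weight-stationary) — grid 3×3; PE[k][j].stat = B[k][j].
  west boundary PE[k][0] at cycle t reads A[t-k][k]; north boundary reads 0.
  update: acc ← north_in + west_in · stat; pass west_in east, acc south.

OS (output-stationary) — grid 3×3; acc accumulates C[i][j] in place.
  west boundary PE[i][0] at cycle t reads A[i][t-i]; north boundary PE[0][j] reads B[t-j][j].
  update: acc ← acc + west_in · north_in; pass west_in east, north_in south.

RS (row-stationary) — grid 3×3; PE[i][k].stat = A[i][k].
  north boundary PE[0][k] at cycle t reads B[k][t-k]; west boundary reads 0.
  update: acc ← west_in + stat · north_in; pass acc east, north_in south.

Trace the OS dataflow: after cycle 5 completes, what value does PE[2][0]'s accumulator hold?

PE[2][0].acc = 35

OS 3×3: PE[2][0] cycle-by-cycle (with neighbour feeds):
  0: (1,0).acc=0  regs=<0,0>
  0: (2,0).acc=0  regs=<0,0>
  1: (1,0).acc=24  regs=<8,3>
  1: (2,0).acc=0  regs=<0,0>
  2: (1,0).acc=64  regs=<8,5>
  2: (2,0).acc=3  regs=<1,3>
  3: (1,0).acc=82  regs=<2,9>
  3: (2,0).acc=8  regs=<1,5>
  4: (1,0).acc=82  regs=<0,0>
  4: (2,0).acc=35  regs=<3,9>
  5: (1,0).acc=82  regs=<0,0>
  5: (2,0).acc=35  regs=<0,0>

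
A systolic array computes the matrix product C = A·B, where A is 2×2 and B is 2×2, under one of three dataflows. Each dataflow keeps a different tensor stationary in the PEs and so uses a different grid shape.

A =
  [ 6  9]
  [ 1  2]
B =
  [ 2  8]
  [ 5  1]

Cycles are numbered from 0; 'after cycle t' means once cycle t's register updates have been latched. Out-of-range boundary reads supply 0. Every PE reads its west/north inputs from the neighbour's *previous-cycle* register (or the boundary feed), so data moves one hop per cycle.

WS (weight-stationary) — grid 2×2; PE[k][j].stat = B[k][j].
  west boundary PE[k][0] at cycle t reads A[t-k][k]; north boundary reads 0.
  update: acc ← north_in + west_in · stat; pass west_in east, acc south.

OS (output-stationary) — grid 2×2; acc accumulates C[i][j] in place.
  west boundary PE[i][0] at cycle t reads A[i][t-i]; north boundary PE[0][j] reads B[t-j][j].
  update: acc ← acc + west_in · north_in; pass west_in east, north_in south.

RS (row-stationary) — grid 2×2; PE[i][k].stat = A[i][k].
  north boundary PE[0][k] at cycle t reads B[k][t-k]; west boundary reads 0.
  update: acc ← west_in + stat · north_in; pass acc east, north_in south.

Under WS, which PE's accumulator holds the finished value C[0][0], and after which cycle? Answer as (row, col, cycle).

(row, col, cycle) = (1, 0, 1)

Under WS, C[0][0] lands at PE[1][0]:
  t=0 PE[1][0]: acc=0 h=0 v=0
  t=1 PE[1][0]: acc=57 h=9 v=57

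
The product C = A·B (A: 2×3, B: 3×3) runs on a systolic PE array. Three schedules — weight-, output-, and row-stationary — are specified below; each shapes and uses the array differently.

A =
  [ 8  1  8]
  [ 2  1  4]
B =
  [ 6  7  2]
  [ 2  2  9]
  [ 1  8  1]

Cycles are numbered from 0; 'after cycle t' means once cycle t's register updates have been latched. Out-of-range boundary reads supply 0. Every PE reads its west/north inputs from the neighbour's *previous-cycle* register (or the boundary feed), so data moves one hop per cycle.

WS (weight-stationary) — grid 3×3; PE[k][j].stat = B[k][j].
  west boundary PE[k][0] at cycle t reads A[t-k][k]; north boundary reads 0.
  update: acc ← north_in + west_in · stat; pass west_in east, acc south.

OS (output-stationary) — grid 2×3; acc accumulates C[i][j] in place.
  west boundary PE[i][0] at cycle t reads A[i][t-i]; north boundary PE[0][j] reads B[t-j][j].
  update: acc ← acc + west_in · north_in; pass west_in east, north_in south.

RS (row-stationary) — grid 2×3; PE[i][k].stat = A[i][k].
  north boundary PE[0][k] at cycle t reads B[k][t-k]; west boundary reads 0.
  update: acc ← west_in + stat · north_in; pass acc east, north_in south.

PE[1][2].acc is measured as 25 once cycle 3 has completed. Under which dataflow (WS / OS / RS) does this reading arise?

Under WS (3×3), PE[1][2]:
  t=0 PE[1][2]: acc=0 h=0 v=0
  t=1 PE[1][2]: acc=0 h=0 v=0
  t=2 PE[1][2]: acc=0 h=0 v=0
  t=3 PE[1][2]: acc=25 h=1 v=25
Under OS (2×3), PE[1][2]:
  t=0 PE[1][2]: acc=0 h=0 v=0
  t=1 PE[1][2]: acc=0 h=0 v=0
  t=2 PE[1][2]: acc=0 h=0 v=0
  t=3 PE[1][2]: acc=4 h=2 v=2
Under RS (2×3), PE[1][2]:
  t=0 PE[1][2]: acc=0 h=0 v=0
  t=1 PE[1][2]: acc=0 h=0 v=0
  t=2 PE[1][2]: acc=0 h=0 v=0
  t=3 PE[1][2]: acc=18 h=18 v=1

dataflow = WS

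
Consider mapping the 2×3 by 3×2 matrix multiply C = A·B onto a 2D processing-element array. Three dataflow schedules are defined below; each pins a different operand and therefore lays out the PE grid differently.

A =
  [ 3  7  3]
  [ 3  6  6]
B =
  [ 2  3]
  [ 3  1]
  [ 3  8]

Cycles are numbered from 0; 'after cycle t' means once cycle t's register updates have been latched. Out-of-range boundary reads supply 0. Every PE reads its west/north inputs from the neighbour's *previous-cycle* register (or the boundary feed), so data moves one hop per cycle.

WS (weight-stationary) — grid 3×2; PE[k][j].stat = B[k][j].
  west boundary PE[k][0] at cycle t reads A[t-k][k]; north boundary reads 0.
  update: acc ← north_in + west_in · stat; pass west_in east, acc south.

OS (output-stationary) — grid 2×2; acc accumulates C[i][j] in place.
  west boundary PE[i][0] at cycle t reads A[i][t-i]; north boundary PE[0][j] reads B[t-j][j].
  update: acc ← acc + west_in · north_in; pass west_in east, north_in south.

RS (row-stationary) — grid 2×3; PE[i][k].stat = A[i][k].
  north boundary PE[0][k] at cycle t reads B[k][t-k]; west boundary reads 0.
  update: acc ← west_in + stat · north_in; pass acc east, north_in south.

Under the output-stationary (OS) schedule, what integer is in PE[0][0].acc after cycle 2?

OS 2×2: PE[0][0] cycle-by-cycle (with neighbour feeds):
  cycle 0: PE[0][0] → acc 6, east 3, south 2
  cycle 1: PE[0][0] → acc 27, east 7, south 3
  cycle 2: PE[0][0] → acc 36, east 3, south 3

PE[0][0].acc = 36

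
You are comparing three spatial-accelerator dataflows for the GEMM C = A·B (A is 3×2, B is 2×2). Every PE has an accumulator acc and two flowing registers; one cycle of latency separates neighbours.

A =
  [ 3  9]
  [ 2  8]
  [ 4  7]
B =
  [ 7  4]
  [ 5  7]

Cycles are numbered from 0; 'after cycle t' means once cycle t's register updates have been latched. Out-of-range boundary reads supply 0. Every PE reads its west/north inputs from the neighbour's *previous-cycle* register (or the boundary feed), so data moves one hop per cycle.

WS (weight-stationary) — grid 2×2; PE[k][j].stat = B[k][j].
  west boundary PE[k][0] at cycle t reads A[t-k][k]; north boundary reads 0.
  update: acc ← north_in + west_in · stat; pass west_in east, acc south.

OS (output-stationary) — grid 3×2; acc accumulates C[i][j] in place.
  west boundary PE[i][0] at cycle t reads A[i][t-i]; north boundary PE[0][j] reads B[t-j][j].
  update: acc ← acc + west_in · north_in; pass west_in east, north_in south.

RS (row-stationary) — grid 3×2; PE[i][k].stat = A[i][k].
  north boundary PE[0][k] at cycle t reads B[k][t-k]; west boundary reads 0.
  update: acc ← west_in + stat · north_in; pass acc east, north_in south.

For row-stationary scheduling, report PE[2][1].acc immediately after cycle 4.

PE[2][1].acc = 65

RS on a 3×2 grid — tracing PE[2][1] and its feeders:
  step 0 · PE1,1: acc=0; fwd→0 fwd↓0
  step 0 · PE2,0: acc=0; fwd→0 fwd↓0
  step 0 · PE2,1: acc=0; fwd→0 fwd↓0
  step 1 · PE1,1: acc=0; fwd→0 fwd↓0
  step 1 · PE2,0: acc=0; fwd→0 fwd↓0
  step 1 · PE2,1: acc=0; fwd→0 fwd↓0
  step 2 · PE1,1: acc=54; fwd→54 fwd↓5
  step 2 · PE2,0: acc=28; fwd→28 fwd↓7
  step 2 · PE2,1: acc=0; fwd→0 fwd↓0
  step 3 · PE1,1: acc=64; fwd→64 fwd↓7
  step 3 · PE2,0: acc=16; fwd→16 fwd↓4
  step 3 · PE2,1: acc=63; fwd→63 fwd↓5
  step 4 · PE1,1: acc=0; fwd→0 fwd↓0
  step 4 · PE2,0: acc=0; fwd→0 fwd↓0
  step 4 · PE2,1: acc=65; fwd→65 fwd↓7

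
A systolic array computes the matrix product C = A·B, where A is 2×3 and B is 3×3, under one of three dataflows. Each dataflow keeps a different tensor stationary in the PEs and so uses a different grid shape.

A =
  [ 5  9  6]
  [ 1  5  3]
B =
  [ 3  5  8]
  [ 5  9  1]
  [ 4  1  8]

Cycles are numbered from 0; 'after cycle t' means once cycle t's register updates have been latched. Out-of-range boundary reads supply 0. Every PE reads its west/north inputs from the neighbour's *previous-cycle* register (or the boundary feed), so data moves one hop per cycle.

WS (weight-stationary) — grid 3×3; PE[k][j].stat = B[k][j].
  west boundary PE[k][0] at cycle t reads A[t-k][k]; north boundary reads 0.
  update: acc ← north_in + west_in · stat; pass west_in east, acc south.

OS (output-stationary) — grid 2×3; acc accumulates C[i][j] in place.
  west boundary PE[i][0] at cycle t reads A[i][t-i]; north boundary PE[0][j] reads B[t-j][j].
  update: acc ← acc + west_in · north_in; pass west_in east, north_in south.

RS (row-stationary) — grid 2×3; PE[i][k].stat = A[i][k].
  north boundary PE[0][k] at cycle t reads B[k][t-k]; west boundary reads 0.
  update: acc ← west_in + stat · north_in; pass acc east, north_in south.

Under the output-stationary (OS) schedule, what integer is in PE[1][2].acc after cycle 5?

PE[1][2].acc = 37

OS 2×3: PE[1][2] cycle-by-cycle (with neighbour feeds):
  step 0 · PE0,2: acc=0; fwd→0 fwd↓0
  step 0 · PE1,1: acc=0; fwd→0 fwd↓0
  step 0 · PE1,2: acc=0; fwd→0 fwd↓0
  step 1 · PE0,2: acc=0; fwd→0 fwd↓0
  step 1 · PE1,1: acc=0; fwd→0 fwd↓0
  step 1 · PE1,2: acc=0; fwd→0 fwd↓0
  step 2 · PE0,2: acc=40; fwd→5 fwd↓8
  step 2 · PE1,1: acc=5; fwd→1 fwd↓5
  step 2 · PE1,2: acc=0; fwd→0 fwd↓0
  step 3 · PE0,2: acc=49; fwd→9 fwd↓1
  step 3 · PE1,1: acc=50; fwd→5 fwd↓9
  step 3 · PE1,2: acc=8; fwd→1 fwd↓8
  step 4 · PE0,2: acc=97; fwd→6 fwd↓8
  step 4 · PE1,1: acc=53; fwd→3 fwd↓1
  step 4 · PE1,2: acc=13; fwd→5 fwd↓1
  step 5 · PE0,2: acc=97; fwd→0 fwd↓0
  step 5 · PE1,1: acc=53; fwd→0 fwd↓0
  step 5 · PE1,2: acc=37; fwd→3 fwd↓8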